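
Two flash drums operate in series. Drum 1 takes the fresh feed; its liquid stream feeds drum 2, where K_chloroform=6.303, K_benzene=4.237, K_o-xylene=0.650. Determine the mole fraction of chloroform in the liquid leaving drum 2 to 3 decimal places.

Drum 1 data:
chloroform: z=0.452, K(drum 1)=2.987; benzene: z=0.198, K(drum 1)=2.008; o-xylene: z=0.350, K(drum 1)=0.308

Drum 1:
Let ψ₁ = V/F and solve Σ zᵢ(Kᵢ−1)/(1+ψ₁(Kᵢ−1)) = 0.
Feasibility: ΣzᵢKᵢ = 1.856, Σzᵢ/Kᵢ = 1.386 — both > 1, two phases present.
Newton iteration, ψ₁⁰ = 0.5:
  ψ₁ = 0.500: g = 0.2129, g' = -0.930 → ψ₁ = 0.729
  ψ₁ = 0.729: g = -0.0069, g' = -1.047 → ψ₁ = 0.722
Converged at ψ₁ = 0.722.
Drum-1 compositions:
  chloroform: x = 0.186, y = 0.554
  benzene: x = 0.115, y = 0.230
  o-xylene: x = 0.700, y = 0.216
Drum-2 feed = drum-1 liquid: z₂ = (0.1856, 0.1146, 0.6998).
Drum 2:
Iterate (Newton) starting at ψ₂ = 0.57:
  ψ₂ = 0.570: g = 0.0690, g' = -0.605 → ψ₂ = 0.684
  ψ₂ = 0.684: g = 0.0060, g' = -0.508 → ψ₂ = 0.696
Converged at ψ₂ = 0.696.
  chloroform: x = 0.040, y = 0.249
  benzene: x = 0.035, y = 0.149
  o-xylene: x = 0.925, y = 0.601

x_chloroform (drum 2) = 0.040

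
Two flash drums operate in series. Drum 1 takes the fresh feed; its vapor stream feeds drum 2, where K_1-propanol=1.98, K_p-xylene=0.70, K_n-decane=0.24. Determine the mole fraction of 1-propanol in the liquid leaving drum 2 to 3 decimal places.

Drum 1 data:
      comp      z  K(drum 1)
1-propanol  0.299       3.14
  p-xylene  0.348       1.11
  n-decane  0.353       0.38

x_1-propanol (drum 2) = 0.330

Drum 1:
Rachford–Rice: g(ψ₁) = Σ zᵢ(Kᵢ−1)/(1+ψ₁(Kᵢ−1)) = 0.
Check two-phase: ΣzᵢKᵢ = 1.459 > 1 and Σzᵢ/Kᵢ = 1.338 > 1, so g(0) = 0.459 > 0 and g(1) = -0.338 < 0.
Newton–Raphson from ψ₁ = 0.31:
  ψ₁ = 0.310: g = 0.1508, g' = -0.707 → ψ₁ = 0.523
  ψ₁ = 0.523: g = 0.0141, g' = -0.606 → ψ₁ = 0.547
Converged at ψ₁ = 0.547.
Drum-1 compositions:
  1-propanol: x = 0.138, y = 0.433
  p-xylene: x = 0.328, y = 0.364
  n-decane: x = 0.534, y = 0.203
Drum-2 feed = drum-1 vapor: z₂ = (0.4327, 0.3644, 0.2029).
Drum 2:
Material balance + equilibrium reduce to Σ zᵢ(Kᵢ−1)/(1+ψ₂(Kᵢ−1)) = 0.
Feasibility: ΣzᵢKᵢ = 1.161, Σzᵢ/Kᵢ = 1.584 — both > 1, two phases present.
Iterate (Newton) starting at ψ₂ = 0.6:
  ψ₂ = 0.600: g = -0.1497, g' = -0.610 → ψ₂ = 0.354
  ψ₂ = 0.354: g = -0.0186, g' = -0.490 → ψ₂ = 0.316
Converged at ψ₂ = 0.316.
  1-propanol: x = 0.330, y = 0.654
  p-xylene: x = 0.403, y = 0.282
  n-decane: x = 0.267, y = 0.064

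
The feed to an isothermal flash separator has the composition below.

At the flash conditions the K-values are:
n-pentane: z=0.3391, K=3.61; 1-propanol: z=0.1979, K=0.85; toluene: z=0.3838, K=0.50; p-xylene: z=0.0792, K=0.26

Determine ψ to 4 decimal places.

Newton–Raphson from ψ = 0.3:
  ψ = 0.3000: g = 0.16420, g' = -0.9360 → ψ = 0.4754
  ψ = 0.4754: g = 0.02082, g' = -0.7335 → ψ = 0.5038
  ψ = 0.5038: g = 0.00023, g' = -0.7180 → ψ = 0.5041
Converged at ψ = 0.5041.

ψ = 0.5041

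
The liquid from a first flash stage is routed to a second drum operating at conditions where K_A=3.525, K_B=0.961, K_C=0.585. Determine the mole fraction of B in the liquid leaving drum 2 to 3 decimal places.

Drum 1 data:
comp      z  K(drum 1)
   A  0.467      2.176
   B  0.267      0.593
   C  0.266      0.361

Drum 1:
Let ψ₁ = V/F and solve Σ zᵢ(Kᵢ−1)/(1+ψ₁(Kᵢ−1)) = 0.
Check two-phase: ΣzᵢKᵢ = 1.271 > 1 and Σzᵢ/Kᵢ = 1.402 > 1, so g(0) = 0.271 > 0 and g(1) = -0.402 < 0.
Newton iteration, ψ₁⁰ = 0.5:
  ψ₁ = 0.500: g = -0.0404, g' = -0.560 → ψ₁ = 0.428
Converged at ψ₁ = 0.428.
Drum-1 compositions:
  A: x = 0.311, y = 0.676
  B: x = 0.323, y = 0.192
  C: x = 0.366, y = 0.132
Drum-2 feed = drum-1 liquid: z₂ = (0.3107, 0.3233, 0.3660).
Drum 2:
Rachford–Rice: g(ψ₂) = Σ zᵢ(Kᵢ−1)/(1+ψ₂(Kᵢ−1)) = 0.
Check two-phase: ΣzᵢKᵢ = 1.620 > 1 and Σzᵢ/Kᵢ = 1.050 > 1, so g(0) = 0.620 > 0 and g(1) = -0.050 < 0.
Iterate (Newton) starting at ψ₂ = 0.39:
  ψ₂ = 0.390: g = 0.2013, g' = -0.593 → ψ₂ = 0.729
  ψ₂ = 0.729: g = 0.0453, g' = -0.376 → ψ₂ = 0.850
  ψ₂ = 0.850: g = 0.0017, g' = -0.351 → ψ₂ = 0.855
Converged at ψ₂ = 0.855.
  A: x = 0.098, y = 0.347
  B: x = 0.334, y = 0.321
  C: x = 0.567, y = 0.332

x_B (drum 2) = 0.334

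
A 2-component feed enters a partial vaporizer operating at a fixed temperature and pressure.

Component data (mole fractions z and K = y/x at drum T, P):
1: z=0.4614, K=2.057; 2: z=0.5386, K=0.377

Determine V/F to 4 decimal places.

Material balance + equilibrium reduce to Σ zᵢ(Kᵢ−1)/(1+V/F(Kᵢ−1)) = 0.
Feasibility: ΣzᵢKᵢ = 1.1522, Σzᵢ/Kᵢ = 1.6530 — both > 1, two phases present.
Newton iteration, V/F⁰ = 0.37:
  V/F = 0.3700: g = -0.08548, g' = -0.6194 → V/F = 0.2320
  V/F = 0.2320: g = -0.00059, g' = -0.6181 → V/F = 0.2311
Converged at V/F = 0.2311.

V/F = 0.2311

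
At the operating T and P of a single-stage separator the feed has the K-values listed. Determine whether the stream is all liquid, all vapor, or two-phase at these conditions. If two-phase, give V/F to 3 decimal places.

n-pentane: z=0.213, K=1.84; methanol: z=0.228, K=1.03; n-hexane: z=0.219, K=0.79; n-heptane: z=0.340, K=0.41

all liquid

ΣzᵢKᵢ = 0.939; Σzᵢ/Kᵢ = 1.444.
Since ΣzᵢKᵢ < 1 the mixture is below its bubble point — single liquid phase.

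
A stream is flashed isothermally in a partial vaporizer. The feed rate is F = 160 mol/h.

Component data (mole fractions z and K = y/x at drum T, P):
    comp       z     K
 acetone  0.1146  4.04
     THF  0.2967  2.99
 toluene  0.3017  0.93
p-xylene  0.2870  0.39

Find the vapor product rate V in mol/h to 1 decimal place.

Iterate (Newton) starting at β = 0.68:
  β = 0.6800: g = 0.04315, g' = -0.6382 → β = 0.7476
  β = 0.7476: g = -0.00035, g' = -0.6513 → β = 0.7471
Converged at β = 0.7471.
Then V = β·F = 0.7471·160 = 119.5 mol/h and L = F − V = 40.5 mol/h.

V = 119.5 mol/h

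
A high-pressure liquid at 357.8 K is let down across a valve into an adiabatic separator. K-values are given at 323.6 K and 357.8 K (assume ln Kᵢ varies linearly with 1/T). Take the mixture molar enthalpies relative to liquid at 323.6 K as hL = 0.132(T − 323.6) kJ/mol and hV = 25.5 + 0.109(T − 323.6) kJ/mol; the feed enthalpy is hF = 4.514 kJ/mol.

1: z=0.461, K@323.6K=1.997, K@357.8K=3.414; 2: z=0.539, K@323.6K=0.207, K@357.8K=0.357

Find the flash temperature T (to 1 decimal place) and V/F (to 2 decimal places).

Adiabatic flash: solve Rachford–Rice at each trial T, then check hF = ψ·hV(T) + (1−ψ)·hL(T).
  T = 323.6 K: K = (1.997, 0.207), RR gives ψ = 0.041, H_out = 1.038 kJ/mol
  T = 357.8 K: K = (3.414, 0.357), RR gives ψ = 0.494, H_out = 16.715 kJ/mol
  T = 340.7 K: K = (2.646, 0.276), RR gives ψ = 0.309, H_out = 10.015 kJ/mol
  T = 332.1 K: K = (2.305, 0.240), RR gives ψ = 0.193, H_out = 6.013 kJ/mol
  T = 327.9 K: K = (2.149, 0.223), RR gives ψ = 0.124, H_out = 3.729 kJ/mol
  T = 330.0 K: K = (2.227, 0.231), RR gives ψ = 0.160, H_out = 4.906 kJ/mol
Linear interpolation between T = 327.9 (H_out = 3.729) and T = 330.0 (H_out = 4.906) on hF = 4.514 gives T ≈ 329.3 K, at which ψ = 0.15.

T = 329.3 K, V/F = 0.15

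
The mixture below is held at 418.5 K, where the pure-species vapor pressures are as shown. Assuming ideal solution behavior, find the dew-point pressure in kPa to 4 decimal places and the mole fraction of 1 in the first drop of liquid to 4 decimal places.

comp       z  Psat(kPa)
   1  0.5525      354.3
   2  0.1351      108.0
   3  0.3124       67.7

At the dew point ψ → 1, so Σzᵢ/Kᵢ = 1 with Kᵢ = Pᵢˢᵃᵗ/P ⇒ 1/P = Σzᵢ/Pᵢˢᵃᵗ.
1/P = 0.5525/354.3 + 0.1351/108.0 + 0.3124/67.7 = 0.0074248 ⇒ P = 134.6835 kPa
xᵢ = zᵢP/Pᵢˢᵃᵗ ⇒ x_1 = 0.5525·134.6835/354.3 = 0.2100

Pdew = 134.6835 kPa, x_1 = 0.2100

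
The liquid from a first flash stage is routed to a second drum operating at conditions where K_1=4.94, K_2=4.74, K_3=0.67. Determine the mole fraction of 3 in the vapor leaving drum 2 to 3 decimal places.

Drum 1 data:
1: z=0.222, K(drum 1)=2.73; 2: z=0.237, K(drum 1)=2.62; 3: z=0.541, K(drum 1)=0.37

Drum 1:
Rachford–Rice: g(ψ₁) = Σ zᵢ(Kᵢ−1)/(1+ψ₁(Kᵢ−1)) = 0.
Check two-phase: ΣzᵢKᵢ = 1.427 > 1 and Σzᵢ/Kᵢ = 1.634 > 1, so g(0) = 0.427 > 0 and g(1) = -0.634 < 0.
Iterate (Newton) starting at ψ₁ = 0.64:
  ψ₁ = 0.640: g = -0.2003, g' = -0.902 → ψ₁ = 0.418
  ψ₁ = 0.418: g = -0.0109, g' = -0.841 → ψ₁ = 0.405
Converged at ψ₁ = 0.405.
Drum-1 compositions:
  1: x = 0.131, y = 0.356
  2: x = 0.143, y = 0.375
  3: x = 0.726, y = 0.269
Drum-2 feed = drum-1 liquid: z₂ = (0.1305, 0.1431, 0.7264).
Drum 2:
Let ψ₂ = V/F and solve Σ zᵢ(Kᵢ−1)/(1+ψ₂(Kᵢ−1)) = 0.
Feasibility: ΣzᵢKᵢ = 1.810, Σzᵢ/Kᵢ = 1.141 — both > 1, two phases present.
Newton iteration, ψ₂⁰ = 0.5:
  ψ₂ = 0.500: g = 0.0726, g' = -0.586 → ψ₂ = 0.624
  ψ₂ = 0.624: g = 0.0075, g' = -0.475 → ψ₂ = 0.639
  ψ₂ = 0.639: g = 0.0001, g' = -0.465 → ψ₂ = 0.640
Converged at ψ₂ = 0.640.
  1: x = 0.037, y = 0.183
  2: x = 0.042, y = 0.200
  3: x = 0.921, y = 0.617

y_3 (drum 2) = 0.617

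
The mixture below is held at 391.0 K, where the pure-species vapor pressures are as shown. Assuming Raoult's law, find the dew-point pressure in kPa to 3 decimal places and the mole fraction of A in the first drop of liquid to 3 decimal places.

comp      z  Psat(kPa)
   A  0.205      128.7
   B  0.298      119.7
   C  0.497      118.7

At the dew point ψ → 1, so Σzᵢ/Kᵢ = 1 with Kᵢ = Pᵢˢᵃᵗ/P ⇒ 1/P = Σzᵢ/Pᵢˢᵃᵗ.
1/P = 0.205/128.7 + 0.298/119.7 + 0.497/118.7 = 0.008269 ⇒ P = 120.927 kPa
xᵢ = zᵢP/Pᵢˢᵃᵗ ⇒ x_A = 0.205·120.927/128.7 = 0.193

Pdew = 120.927 kPa, x_A = 0.193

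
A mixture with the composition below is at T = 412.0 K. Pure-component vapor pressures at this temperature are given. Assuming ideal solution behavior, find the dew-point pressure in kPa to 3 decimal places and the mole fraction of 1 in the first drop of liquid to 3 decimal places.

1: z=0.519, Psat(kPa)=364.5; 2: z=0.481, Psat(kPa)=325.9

Pdew = 344.854 kPa, x_1 = 0.491

At the dew point ψ → 1, so Σzᵢ/Kᵢ = 1 with Kᵢ = Pᵢˢᵃᵗ/P ⇒ 1/P = Σzᵢ/Pᵢˢᵃᵗ.
1/P = 0.519/364.5 + 0.481/325.9 = 0.002900 ⇒ P = 344.854 kPa
xᵢ = zᵢP/Pᵢˢᵃᵗ ⇒ x_1 = 0.519·344.854/364.5 = 0.491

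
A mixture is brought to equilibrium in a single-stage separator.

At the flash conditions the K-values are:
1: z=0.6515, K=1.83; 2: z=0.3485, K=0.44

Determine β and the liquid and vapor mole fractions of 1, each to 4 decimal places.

β = 0.7435, x_1 = 0.4029, y_1 = 0.7373

Newton–Raphson from β = 0.5:
  β = 0.5000: g = 0.11110, g' = -0.4350 → β = 0.7554
  β = 0.7554: g = -0.00589, g' = -0.4978 → β = 0.7436
  β = 0.7436: g = -0.00003, g' = -0.4925 → β = 0.7435
Converged at β = 0.7435.
Compositions from xᵢ = zᵢ/(1+β(Kᵢ−1)), yᵢ = Kᵢxᵢ:
  1: x = 0.4029, y = 0.7373
  2: x = 0.5971, y = 0.2627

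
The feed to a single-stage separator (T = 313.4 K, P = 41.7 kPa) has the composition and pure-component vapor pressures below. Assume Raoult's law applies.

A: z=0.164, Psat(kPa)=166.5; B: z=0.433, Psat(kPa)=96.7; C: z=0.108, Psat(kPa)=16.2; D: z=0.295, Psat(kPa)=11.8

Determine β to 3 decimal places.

Raoult's law: Kᵢ = Pᵢˢᵃᵗ/P = Pᵢˢᵃᵗ/41.7.
  K_A = 166.5/41.7 = 3.99281, K_B = 96.7/41.7 = 2.31894, K_C = 16.2/41.7 = 0.38849, K_D = 11.8/41.7 = 0.28297
Material balance + equilibrium reduce to Σ zᵢ(Kᵢ−1)/(1+β(Kᵢ−1)) = 0.
Feasibility: ΣzᵢKᵢ = 1.784, Σzᵢ/Kᵢ = 1.548 — both > 1, two phases present.
Newton iteration, β⁰ = 0.34:
  β = 0.340: g = 0.2745, g' = -1.049 → β = 0.602
  β = 0.602: g = 0.0173, g' = -0.992 → β = 0.619
Converged at β = 0.619.

β = 0.619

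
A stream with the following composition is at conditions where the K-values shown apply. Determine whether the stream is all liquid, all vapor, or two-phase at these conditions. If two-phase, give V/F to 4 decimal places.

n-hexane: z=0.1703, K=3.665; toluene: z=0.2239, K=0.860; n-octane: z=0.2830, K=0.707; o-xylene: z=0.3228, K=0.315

ΣzᵢKᵢ = 1.1185; Σzᵢ/Kᵢ = 1.7319.
Both exceed 1, so a two-phase solution exists.
Let ψ = V/F and solve Σ zᵢ(Kᵢ−1)/(1+ψ(Kᵢ−1)) = 0.
Newton iteration, ψ⁰ = 0.5:
  ψ = 0.5000: g = -0.27258, g' = -0.6111 → ψ = 0.0540
  ψ = 0.0540: g = 0.05136, g' = -1.1174 → ψ = 0.0999
  ψ = 0.0999: g = 0.00384, g' = -0.9592 → ψ = 0.1039
Converged at ψ = 0.1039.

two-phase, V/F = 0.1039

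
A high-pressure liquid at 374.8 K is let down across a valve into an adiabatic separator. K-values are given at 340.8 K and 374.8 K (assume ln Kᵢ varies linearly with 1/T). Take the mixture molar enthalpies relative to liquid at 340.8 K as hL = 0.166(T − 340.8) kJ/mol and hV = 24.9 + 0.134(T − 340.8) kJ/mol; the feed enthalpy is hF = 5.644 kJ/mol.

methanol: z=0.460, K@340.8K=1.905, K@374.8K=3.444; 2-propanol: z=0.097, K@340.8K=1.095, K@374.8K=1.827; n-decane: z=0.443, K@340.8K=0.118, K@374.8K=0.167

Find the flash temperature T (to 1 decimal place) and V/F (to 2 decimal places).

T = 347.5 K, V/F = 0.18

Adiabatic flash: solve Rachford–Rice at each trial T, then check hF = ψ·hV(T) + (1−ψ)·hL(T).
  T = 340.8 K: K = (1.905, 1.095, 0.118), RR gives ψ = 0.048, H_out = 1.200 kJ/mol
  T = 374.8 K: K = (3.444, 1.827, 0.167), RR gives ψ = 0.452, H_out = 16.418 kJ/mol
  T = 357.8 K: K = (2.598, 1.432, 0.142), RR gives ψ = 0.319, H_out = 10.590 kJ/mol
  T = 349.3 K: K = (2.233, 1.256, 0.130), RR gives ψ = 0.212, H_out = 6.640 kJ/mol
  T = 345.1 K: K = (2.066, 1.175, 0.124), RR gives ψ = 0.141, H_out = 4.208 kJ/mol
  T = 347.2 K: K = (2.149, 1.215, 0.127), RR gives ψ = 0.179, H_out = 5.475 kJ/mol
Linear interpolation between T = 347.2 (H_out = 5.475) and T = 349.3 (H_out = 6.640) on hF = 5.644 gives T ≈ 347.5 K, at which ψ = 0.18.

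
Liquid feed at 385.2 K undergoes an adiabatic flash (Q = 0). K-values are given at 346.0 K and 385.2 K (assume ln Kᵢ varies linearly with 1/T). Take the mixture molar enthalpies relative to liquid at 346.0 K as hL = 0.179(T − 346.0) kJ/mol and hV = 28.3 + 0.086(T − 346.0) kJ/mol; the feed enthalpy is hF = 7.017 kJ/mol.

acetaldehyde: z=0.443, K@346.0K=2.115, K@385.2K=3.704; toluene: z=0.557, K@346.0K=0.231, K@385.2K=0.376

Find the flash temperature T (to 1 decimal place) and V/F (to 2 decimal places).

Adiabatic flash: solve Rachford–Rice at each trial T, then check hF = ψ·hV(T) + (1−ψ)·hL(T).
  T = 346.0 K: K = (2.115, 0.231), RR gives ψ = 0.077, H_out = 2.166 kJ/mol
  T = 385.2 K: K = (3.704, 0.376), RR gives ψ = 0.504, H_out = 19.441 kJ/mol
  T = 365.6 K: K = (2.841, 0.299), RR gives ψ = 0.329, H_out = 12.221 kJ/mol
  T = 355.8 K: K = (2.461, 0.264), RR gives ψ = 0.220, H_out = 7.790 kJ/mol
  T = 350.9 K: K = (2.284, 0.247), RR gives ψ = 0.155, H_out = 5.179 kJ/mol
  T = 353.4 K: K = (2.373, 0.255), RR gives ψ = 0.189, H_out = 6.554 kJ/mol
Linear interpolation between T = 353.4 (H_out = 6.554) and T = 355.8 (H_out = 7.790) on hF = 7.017 gives T ≈ 354.3 K, at which ψ = 0.20.

T = 354.3 K, V/F = 0.20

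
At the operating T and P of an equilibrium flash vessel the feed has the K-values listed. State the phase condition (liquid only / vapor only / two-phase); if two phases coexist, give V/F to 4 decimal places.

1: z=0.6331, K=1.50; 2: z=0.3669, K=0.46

two-phase, V/F = 0.4386

ΣzᵢKᵢ = 1.1184; Σzᵢ/Kᵢ = 1.2197.
Both exceed 1, so a two-phase solution exists.
Let ψ = V/F and solve Σ zᵢ(Kᵢ−1)/(1+ψ(Kᵢ−1)) = 0.
Binary case is linear: z₁(K₁−1)(1+ψ(K₂−1)) + z₂(K₂−1)(1+ψ(K₁−1)) = 0
⇒ ψ = [z₁(K₁−1)+z₂(K₂−1)] / [−(K₁−1)(K₂−1)] = 0.11842/0.27000 = 0.4386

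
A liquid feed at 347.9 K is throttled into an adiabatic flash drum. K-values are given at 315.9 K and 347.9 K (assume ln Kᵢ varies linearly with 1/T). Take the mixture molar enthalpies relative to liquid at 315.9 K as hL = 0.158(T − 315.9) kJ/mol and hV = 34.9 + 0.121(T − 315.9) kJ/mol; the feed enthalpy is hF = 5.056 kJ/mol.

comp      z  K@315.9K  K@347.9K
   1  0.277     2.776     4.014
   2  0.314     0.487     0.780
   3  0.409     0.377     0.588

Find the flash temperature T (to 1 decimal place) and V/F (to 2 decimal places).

Adiabatic flash: solve Rachford–Rice at each trial T, then check hF = ψ·hV(T) + (1−ψ)·hL(T).
  T = 315.9 K: K = (2.776, 0.487, 0.377), RR gives ψ = 0.074, H_out = 2.592 kJ/mol
  T = 347.9 K: K = (4.014, 0.780, 0.588), RR gives ψ = 0.587, H_out = 24.840 kJ/mol
  T = 331.9 K: K = (3.368, 0.623, 0.476), RR gives ψ = 0.294, H_out = 12.629 kJ/mol
  T = 323.9 K: K = (3.065, 0.553, 0.425), RR gives ψ = 0.182, H_out = 7.565 kJ/mol
  T = 319.9 K: K = (2.919, 0.519, 0.400), RR gives ψ = 0.128, H_out = 5.089 kJ/mol
  T = 317.9 K: K = (2.847, 0.503, 0.389), RR gives ψ = 0.101, H_out = 3.846 kJ/mol
Linear interpolation between T = 317.9 (H_out = 3.846) and T = 319.9 (H_out = 5.089) on hF = 5.056 gives T ≈ 319.8 K, at which ψ = 0.13.

T = 319.8 K, V/F = 0.13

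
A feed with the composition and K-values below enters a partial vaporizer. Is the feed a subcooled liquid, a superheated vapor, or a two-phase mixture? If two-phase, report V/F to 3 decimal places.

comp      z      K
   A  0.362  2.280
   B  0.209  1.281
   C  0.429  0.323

two-phase, V/F = 0.339

ΣzᵢKᵢ = 1.232; Σzᵢ/Kᵢ = 1.650.
Both exceed 1, so a two-phase solution exists.
Let ψ = V/F and solve Σ zᵢ(Kᵢ−1)/(1+ψ(Kᵢ−1)) = 0.
Iterate (Newton) starting at ψ = 0.45:
  ψ = 0.450: g = -0.0715, g' = -0.658 → ψ = 0.341
  ψ = 0.341: g = -0.0017, g' = -0.634 → ψ = 0.339
Converged at ψ = 0.339.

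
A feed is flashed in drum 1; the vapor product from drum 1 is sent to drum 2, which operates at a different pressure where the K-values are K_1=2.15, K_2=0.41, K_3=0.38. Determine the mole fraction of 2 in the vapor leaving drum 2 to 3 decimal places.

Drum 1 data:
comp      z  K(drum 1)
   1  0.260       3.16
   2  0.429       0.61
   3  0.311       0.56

Drum 1:
Newton–Raphson from ψ₁ = 0.6:
  ψ₁ = 0.600: g = -0.1597, g' = -0.452 → ψ₁ = 0.247
  ψ₁ = 0.247: g = 0.0276, g' = -0.672 → ψ₁ = 0.288
  ψ₁ = 0.288: g = 0.0010, g' = -0.623 → ψ₁ = 0.290
Converged at ψ₁ = 0.290.
Drum-1 compositions:
  1: x = 0.160, y = 0.505
  2: x = 0.484, y = 0.295
  3: x = 0.356, y = 0.200
Drum-2 feed = drum-1 vapor: z₂ = (0.5054, 0.2950, 0.1996).
Drum 2:
Let ψ₂ = V/F and solve Σ zᵢ(Kᵢ−1)/(1+ψ₂(Kᵢ−1)) = 0.
g(0) = ΣzᵢKᵢ − 1 = 0.283 and g(1) = 1 − Σzᵢ/Kᵢ = -0.480, so a root lies in (0, 1).
Iterate (Newton) starting at ψ₂ = 0.5:
  ψ₂ = 0.500: g = -0.0572, g' = -0.637 → ψ₂ = 0.410
  ψ₂ = 0.410: g = -0.0007, g' = -0.625 → ψ₂ = 0.409
Converged at ψ₂ = 0.409.
  1: x = 0.344, y = 0.739
  2: x = 0.389, y = 0.159
  3: x = 0.267, y = 0.102

y_2 (drum 2) = 0.159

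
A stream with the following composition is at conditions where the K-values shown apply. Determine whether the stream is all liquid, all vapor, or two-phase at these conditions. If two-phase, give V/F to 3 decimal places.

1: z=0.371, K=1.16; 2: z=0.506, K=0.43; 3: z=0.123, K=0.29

ΣzᵢKᵢ = 0.684; Σzᵢ/Kᵢ = 1.921.
Since ΣzᵢKᵢ < 1 the mixture is below its bubble point — single liquid phase.

all liquid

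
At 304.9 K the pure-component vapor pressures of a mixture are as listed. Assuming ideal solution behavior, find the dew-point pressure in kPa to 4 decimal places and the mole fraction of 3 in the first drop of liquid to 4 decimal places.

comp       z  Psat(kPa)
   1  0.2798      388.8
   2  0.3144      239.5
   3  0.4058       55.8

At the dew point ψ → 1, so Σzᵢ/Kᵢ = 1 with Kᵢ = Pᵢˢᵃᵗ/P ⇒ 1/P = Σzᵢ/Pᵢˢᵃᵗ.
1/P = 0.2798/388.8 + 0.3144/239.5 + 0.4058/55.8 = 0.0093048 ⇒ P = 107.4716 kPa
xᵢ = zᵢP/Pᵢˢᵃᵗ ⇒ x_3 = 0.4058·107.4716/55.8 = 0.7816

Pdew = 107.4716 kPa, x_3 = 0.7816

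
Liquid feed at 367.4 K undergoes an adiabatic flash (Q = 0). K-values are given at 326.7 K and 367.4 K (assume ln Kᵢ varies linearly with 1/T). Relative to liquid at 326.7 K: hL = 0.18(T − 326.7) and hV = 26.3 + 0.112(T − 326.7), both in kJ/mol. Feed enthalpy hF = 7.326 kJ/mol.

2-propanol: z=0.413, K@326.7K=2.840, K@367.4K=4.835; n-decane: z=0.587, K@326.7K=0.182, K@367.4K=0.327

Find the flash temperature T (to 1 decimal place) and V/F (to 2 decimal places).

T = 333.0 K, V/F = 0.24

Adiabatic flash: solve Rachford–Rice at each trial T, then check hF = ψ·hV(T) + (1−ψ)·hL(T).
  T = 326.7 K: K = (2.840, 0.182), RR gives ψ = 0.186, H_out = 4.888 kJ/mol
  T = 367.4 K: K = (4.835, 0.327), RR gives ψ = 0.461, H_out = 18.165 kJ/mol
  T = 347.0 K: K = (3.761, 0.248), RR gives ψ = 0.337, H_out = 12.043 kJ/mol
  T = 336.9 K: K = (3.285, 0.214), RR gives ψ = 0.268, H_out = 8.705 kJ/mol
  T = 331.8 K: K = (3.058, 0.197), RR gives ψ = 0.229, H_out = 6.869 kJ/mol
  T = 334.4 K: K = (3.172, 0.206), RR gives ψ = 0.250, H_out = 7.821 kJ/mol
  T = 333.1 K: K = (3.115, 0.201), RR gives ψ = 0.240, H_out = 7.349 kJ/mol
Linear interpolation between T = 331.8 (H_out = 6.869) and T = 333.1 (H_out = 7.349) on hF = 7.326 gives T ≈ 333.0 K, at which ψ = 0.24.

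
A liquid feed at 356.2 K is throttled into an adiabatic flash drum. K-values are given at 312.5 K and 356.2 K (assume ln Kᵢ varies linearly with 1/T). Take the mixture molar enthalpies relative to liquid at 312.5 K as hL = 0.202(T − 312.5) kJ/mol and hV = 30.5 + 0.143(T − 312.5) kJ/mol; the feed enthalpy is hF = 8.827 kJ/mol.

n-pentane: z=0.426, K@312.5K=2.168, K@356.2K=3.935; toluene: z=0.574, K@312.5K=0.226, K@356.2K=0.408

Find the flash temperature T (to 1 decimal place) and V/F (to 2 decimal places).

Adiabatic flash: solve Rachford–Rice at each trial T, then check hF = ψ·hV(T) + (1−ψ)·hL(T).
  T = 312.5 K: K = (2.168, 0.226), RR gives ψ = 0.059, H_out = 1.798 kJ/mol
  T = 356.2 K: K = (3.935, 0.408), RR gives ψ = 0.524, H_out = 23.459 kJ/mol
  T = 334.4 K: K = (2.980, 0.310), RR gives ψ = 0.327, H_out = 13.985 kJ/mol
  T = 323.4 K: K = (2.554, 0.266), RR gives ψ = 0.211, H_out = 8.496 kJ/mol
  T = 328.9 K: K = (2.762, 0.287), RR gives ψ = 0.272, H_out = 11.347 kJ/mol
  T = 326.1 K: K = (2.655, 0.276), RR gives ψ = 0.242, H_out = 9.928 kJ/mol
  T = 324.8 K: K = (2.606, 0.271), RR gives ψ = 0.227, H_out = 9.247 kJ/mol
Linear interpolation between T = 323.4 (H_out = 8.496) and T = 324.8 (H_out = 9.247) on hF = 8.827 gives T ≈ 324.0 K, at which ψ = 0.22.

T = 324.0 K, V/F = 0.22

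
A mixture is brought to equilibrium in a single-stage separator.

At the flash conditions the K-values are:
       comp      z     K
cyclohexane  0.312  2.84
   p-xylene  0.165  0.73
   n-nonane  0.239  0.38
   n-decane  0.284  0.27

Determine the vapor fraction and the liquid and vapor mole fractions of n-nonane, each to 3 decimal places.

Material balance + equilibrium reduce to Σ zᵢ(Kᵢ−1)/(1+ψ(Kᵢ−1)) = 0.
Feasibility: ΣzᵢKᵢ = 1.174, Σzᵢ/Kᵢ = 2.017 — both > 1, two phases present.
Newton–Raphson from ψ = 0.64:
  ψ = 0.640: g = -0.4250, g' = -1.026 → ψ = 0.226
  ψ = 0.226: g = -0.0624, g' = -0.882 → ψ = 0.155
  ψ = 0.155: g = 0.0024, g' = -0.957 → ψ = 0.158
Converged at ψ = 0.158.
Compositions from xᵢ = zᵢ/(1+ψ(Kᵢ−1)), yᵢ = Kᵢxᵢ:
  cyclohexane: x = 0.242, y = 0.687
  p-xylene: x = 0.172, y = 0.126
  n-nonane: x = 0.265, y = 0.101
  n-decane: x = 0.321, y = 0.087

ψ = 0.158, x_n-nonane = 0.265, y_n-nonane = 0.101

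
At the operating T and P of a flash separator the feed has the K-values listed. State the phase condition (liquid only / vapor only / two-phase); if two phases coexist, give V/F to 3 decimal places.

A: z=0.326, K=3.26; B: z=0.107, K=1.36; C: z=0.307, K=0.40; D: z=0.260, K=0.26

two-phase, V/F = 0.302

ΣzᵢKᵢ = 1.399; Σzᵢ/Kᵢ = 1.946.
Both exceed 1, so a two-phase solution exists.
Let ψ = V/F and solve Σ zᵢ(Kᵢ−1)/(1+ψ(Kᵢ−1)) = 0.
Newton–Raphson from ψ = 0.61:
  ψ = 0.610: g = -0.2999, g' = -1.052 → ψ = 0.325
  ψ = 0.325: g = -0.0227, g' = -0.982 → ψ = 0.302
Converged at ψ = 0.302.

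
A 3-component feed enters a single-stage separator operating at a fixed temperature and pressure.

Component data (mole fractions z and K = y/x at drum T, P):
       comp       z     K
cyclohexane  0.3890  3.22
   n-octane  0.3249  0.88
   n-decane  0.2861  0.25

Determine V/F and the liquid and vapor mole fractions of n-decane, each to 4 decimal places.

Rachford–Rice: g(V/F) = Σ zᵢ(Kᵢ−1)/(1+V/F(Kᵢ−1)) = 0.
Check two-phase: ΣzᵢKᵢ = 1.6100 > 1 and Σzᵢ/Kᵢ = 1.6344 > 1, so g(0) = 0.6100 > 0 and g(1) = -0.6344 < 0.
Newton–Raphson from V/F = 0.46:
  V/F = 0.4600: g = 0.05840, g' = -0.8496 → V/F = 0.5287
  V/F = 0.5287: g = 0.00006, g' = -0.8530 → V/F = 0.5288
Converged at V/F = 0.5288.
Compositions from xᵢ = zᵢ/(1+V/F(Kᵢ−1)), yᵢ = Kᵢxᵢ:
  cyclohexane: x = 0.1789, y = 0.5762
  n-octane: x = 0.3469, y = 0.3053
  n-decane: x = 0.4741, y = 0.1185

V/F = 0.5288, x_n-decane = 0.4741, y_n-decane = 0.1185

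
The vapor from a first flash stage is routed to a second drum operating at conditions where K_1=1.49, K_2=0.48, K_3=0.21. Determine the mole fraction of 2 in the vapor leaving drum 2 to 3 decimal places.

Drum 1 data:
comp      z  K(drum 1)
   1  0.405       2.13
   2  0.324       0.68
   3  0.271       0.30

y_2 (drum 2) = 0.145

Drum 1:
Newton iteration, ψ₁⁰ = 0.69:
  ψ₁ = 0.690: g = -0.2428, g' = -0.715 → ψ₁ = 0.350
  ψ₁ = 0.350: g = -0.0402, g' = -0.541 → ψ₁ = 0.276
Converged at ψ₁ = 0.276.
Drum-1 compositions:
  1: x = 0.309, y = 0.658
  2: x = 0.355, y = 0.242
  3: x = 0.336, y = 0.101
Drum-2 feed = drum-1 vapor: z₂ = (0.6576, 0.2417, 0.1008).
Drum 2:
Iterate (Newton) starting at ψ₂ = 0.5:
  ψ₂ = 0.500: g = -0.0426, g' = -0.393 → ψ₂ = 0.392
  ψ₂ = 0.392: g = -0.0027, g' = -0.346 → ψ₂ = 0.384
Converged at ψ₂ = 0.384.
  1: x = 0.554, y = 0.825
  2: x = 0.302, y = 0.145
  3: x = 0.145, y = 0.030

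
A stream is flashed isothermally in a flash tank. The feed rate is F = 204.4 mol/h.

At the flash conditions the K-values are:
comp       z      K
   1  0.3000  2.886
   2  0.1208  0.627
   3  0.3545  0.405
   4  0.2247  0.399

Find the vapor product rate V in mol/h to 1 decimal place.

Rachford–Rice: g(V/F) = Σ zᵢ(Kᵢ−1)/(1+V/F(Kᵢ−1)) = 0.
Feasibility: ΣzᵢKᵢ = 1.1748, Σzᵢ/Kᵢ = 1.7351 — both > 1, two phases present.
Iterate (Newton) starting at V/F = 0.7:
  V/F = 0.7000: g = -0.41173, g' = -0.8395 → V/F = 0.2095
  V/F = 0.2095: g = -0.03881, g' = -0.8380 → V/F = 0.1632
  V/F = 0.1632: g = 0.00130, g' = -0.8967 → V/F = 0.1647
Converged at V/F = 0.1647.
Then V = V/F·F = 0.1647·204.4 = 33.7 mol/h and L = F − V = 170.7 mol/h.

V = 33.7 mol/h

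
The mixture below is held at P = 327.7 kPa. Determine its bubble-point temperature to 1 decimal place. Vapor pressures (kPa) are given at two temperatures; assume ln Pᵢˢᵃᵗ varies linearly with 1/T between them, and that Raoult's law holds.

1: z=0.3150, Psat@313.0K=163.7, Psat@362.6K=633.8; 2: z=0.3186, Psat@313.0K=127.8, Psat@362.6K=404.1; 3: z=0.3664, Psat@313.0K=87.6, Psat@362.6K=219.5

Bubble-point temperature: ΣzᵢPᵢˢᵃᵗ(T) = P. Interpolate ln Pᵢˢᵃᵗ = aᵢ + bᵢ/T.
  T = 313.0 K: ΣzᵢPᵢˢᵃᵗ = 124.38 kPa
  T = 362.6 K: ΣzᵢPᵢˢᵃᵗ = 408.82 kPa
  T = 337.8 K: ΣzᵢPᵢˢᵃᵗ = 234.71 kPa
  T = 350.2 K: ΣzᵢPᵢˢᵃᵗ = 312.58 kPa
  T = 356.4 K: ΣzᵢPᵢˢᵃᵗ = 358.25 kPa
  T = 353.3 K: ΣzᵢPᵢˢᵃᵗ = 334.82 kPa
  T = 351.8 K: ΣzᵢPᵢˢᵃᵗ = 323.92 kPa
Interpolating between 351.8 K and 353.3 K gives T ≈ 352.3 K.

T = 352.3 K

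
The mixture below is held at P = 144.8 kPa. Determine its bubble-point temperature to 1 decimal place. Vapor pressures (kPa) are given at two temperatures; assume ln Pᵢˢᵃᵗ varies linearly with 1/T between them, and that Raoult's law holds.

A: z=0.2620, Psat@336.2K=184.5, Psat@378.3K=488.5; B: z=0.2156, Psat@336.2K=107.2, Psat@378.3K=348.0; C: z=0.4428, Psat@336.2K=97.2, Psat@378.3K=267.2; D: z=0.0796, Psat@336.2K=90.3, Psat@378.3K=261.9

Bubble-point temperature: ΣzᵢPᵢˢᵃᵗ(T) = P. Interpolate ln Pᵢˢᵃᵗ = aᵢ + bᵢ/T.
  T = 336.2 K: ΣzᵢPᵢˢᵃᵗ = 121.68 kPa
  T = 378.3 K: ΣzᵢPᵢˢᵃᵗ = 342.18 kPa
  T = 357.2 K: ΣzᵢPᵢˢᵃᵗ = 209.95 kPa
  T = 346.7 K: ΣzᵢPᵢˢᵃᵗ = 161.13 kPa
  T = 341.4 K: ΣzᵢPᵢˢᵃᵗ = 140.13 kPa
  T = 344.0 K: ΣzᵢPᵢˢᵃᵗ = 150.14 kPa
Interpolating between 341.4 K and 344.0 K gives T ≈ 342.6 K.

T = 342.6 K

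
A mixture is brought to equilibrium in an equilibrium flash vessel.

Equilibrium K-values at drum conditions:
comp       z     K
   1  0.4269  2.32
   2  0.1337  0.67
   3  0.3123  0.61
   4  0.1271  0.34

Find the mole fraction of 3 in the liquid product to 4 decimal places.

Let ψ = V/F and solve Σ zᵢ(Kᵢ−1)/(1+ψ(Kᵢ−1)) = 0.
g(0) = ΣzᵢKᵢ − 1 = 0.3137 and g(1) = 1 − Σzᵢ/Kᵢ = -0.2694, so a root lies in (0, 1).
Newton–Raphson from ψ = 0.5:
  ψ = 0.5000: g = 0.01012, g' = -0.4875 → ψ = 0.5208
Converged at ψ = 0.5208.
Compositions from xᵢ = zᵢ/(1+ψ(Kᵢ−1)), yᵢ = Kᵢxᵢ:
  1: x = 0.2530, y = 0.5869
  2: x = 0.1614, y = 0.1082
  3: x = 0.3919, y = 0.2391
  4: x = 0.1937, y = 0.0658

x_3 = 0.3919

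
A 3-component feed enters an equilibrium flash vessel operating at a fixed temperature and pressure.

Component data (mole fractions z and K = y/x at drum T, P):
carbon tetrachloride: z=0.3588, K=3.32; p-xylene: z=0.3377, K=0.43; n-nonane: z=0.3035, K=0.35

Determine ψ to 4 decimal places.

ψ = 0.3133

Material balance + equilibrium reduce to Σ zᵢ(Kᵢ−1)/(1+ψ(Kᵢ−1)) = 0.
g(0) = ΣzᵢKᵢ − 1 = 0.4427 and g(1) = 1 − Σzᵢ/Kᵢ = -0.7606, so a root lies in (0, 1).
Newton iteration, ψ⁰ = 0.51:
  ψ = 0.5100: g = -0.18520, g' = -0.9102 → ψ = 0.3065
  ψ = 0.3065: g = 0.00686, g' = -1.0206 → ψ = 0.3133
Converged at ψ = 0.3133.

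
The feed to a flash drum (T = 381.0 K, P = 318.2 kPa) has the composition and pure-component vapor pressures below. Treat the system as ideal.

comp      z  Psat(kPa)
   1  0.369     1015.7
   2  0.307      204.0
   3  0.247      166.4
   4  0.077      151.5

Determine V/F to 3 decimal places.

V/F = 0.573

Raoult's law: Kᵢ = Pᵢˢᵃᵗ/P = Pᵢˢᵃᵗ/318.2.
  K_1 = 1015.7/318.2 = 3.19202, K_2 = 204.0/318.2 = 0.64111, K_3 = 166.4/318.2 = 0.52294, K_4 = 151.5/318.2 = 0.47612
Rachford–Rice: g(V/F) = Σ zᵢ(Kᵢ−1)/(1+V/F(Kᵢ−1)) = 0.
g(0) = ΣzᵢKᵢ − 1 = 0.541 and g(1) = 1 − Σzᵢ/Kᵢ = -0.229, so a root lies in (0, 1).
Iterate (Newton) starting at V/F = 0.5:
  V/F = 0.500: g = 0.0422, g' = -0.598 → V/F = 0.571
  V/F = 0.571: g = 0.0014, g' = -0.562 → V/F = 0.573
Converged at V/F = 0.573.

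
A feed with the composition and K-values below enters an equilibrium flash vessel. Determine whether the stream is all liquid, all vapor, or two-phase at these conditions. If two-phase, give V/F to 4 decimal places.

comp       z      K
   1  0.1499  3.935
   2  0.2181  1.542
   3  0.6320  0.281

two-phase, V/F = 0.0703

ΣzᵢKᵢ = 1.1038; Σzᵢ/Kᵢ = 2.4286.
Both exceed 1, so a two-phase solution exists.
Rachford–Rice: g(ψ) = Σ zᵢ(Kᵢ−1)/(1+ψ(Kᵢ−1)) = 0.
Iterate (Newton) starting at ψ = 0.37:
  ψ = 0.3700: g = -0.30973, g' = -0.9477 → ψ = 0.0432
  ψ = 0.0432: g = 0.03702, g' = -1.4263 → ψ = 0.0691
  ψ = 0.0691: g = 0.00152, g' = -1.3137 → ψ = 0.0703
Converged at ψ = 0.0703.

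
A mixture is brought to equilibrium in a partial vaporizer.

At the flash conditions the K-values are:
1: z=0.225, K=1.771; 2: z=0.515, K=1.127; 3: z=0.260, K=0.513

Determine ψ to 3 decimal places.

Rachford–Rice: g(ψ) = Σ zᵢ(Kᵢ−1)/(1+ψ(Kᵢ−1)) = 0.
Check two-phase: ΣzᵢKᵢ = 1.112 > 1 and Σzᵢ/Kᵢ = 1.091 > 1, so g(0) = 0.112 > 0 and g(1) = -0.091 < 0.
Newton iteration, ψ⁰ = 0.53:
  ψ = 0.530: g = 0.0138, g' = -0.187 → ψ = 0.604
  ψ = 0.604: g = -0.0002, g' = -0.193 → ψ = 0.603
Converged at ψ = 0.603.

ψ = 0.603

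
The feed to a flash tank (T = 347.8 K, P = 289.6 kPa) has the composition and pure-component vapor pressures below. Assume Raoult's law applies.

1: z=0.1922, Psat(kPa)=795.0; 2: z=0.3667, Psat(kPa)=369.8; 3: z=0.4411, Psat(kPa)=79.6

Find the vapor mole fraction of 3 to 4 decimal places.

Raoult's law: Kᵢ = Pᵢˢᵃᵗ/P = Pᵢˢᵃᵗ/289.6.
  K_1 = 795.0/289.6 = 2.745166, K_2 = 369.8/289.6 = 1.276934, K_3 = 79.6/289.6 = 0.274862
Let ψ = V/F and solve Σ zᵢ(Kᵢ−1)/(1+ψ(Kᵢ−1)) = 0.
Check two-phase: ΣzᵢKᵢ = 1.1171 > 1 and Σzᵢ/Kᵢ = 1.9620 > 1, so g(0) = 0.1171 > 0 and g(1) = -0.9620 < 0.
Newton iteration, ψ⁰ = 0.68:
  ψ = 0.6800: g = -0.39215, g' = -1.0450 → ψ = 0.3047
  ψ = 0.3047: g = -0.09797, g' = -0.6556 → ψ = 0.1553
  ψ = 0.1553: g = 0.00082, g' = -0.6827 → ψ = 0.1565
Converged at ψ = 0.1565.
Compositions from xᵢ = zᵢ/(1+ψ(Kᵢ−1)), yᵢ = Kᵢxᵢ:
  1: x = 0.1510, y = 0.4144
  2: x = 0.3515, y = 0.4488
  3: x = 0.4976, y = 0.1368

y_3 = 0.1368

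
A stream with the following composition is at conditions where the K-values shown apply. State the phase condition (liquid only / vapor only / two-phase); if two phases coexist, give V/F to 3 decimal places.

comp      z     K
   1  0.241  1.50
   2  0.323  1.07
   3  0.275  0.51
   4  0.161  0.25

liquid only

ΣzᵢKᵢ = 0.888; Σzᵢ/Kᵢ = 1.646.
Since ΣzᵢKᵢ < 1 the mixture is below its bubble point — single liquid phase.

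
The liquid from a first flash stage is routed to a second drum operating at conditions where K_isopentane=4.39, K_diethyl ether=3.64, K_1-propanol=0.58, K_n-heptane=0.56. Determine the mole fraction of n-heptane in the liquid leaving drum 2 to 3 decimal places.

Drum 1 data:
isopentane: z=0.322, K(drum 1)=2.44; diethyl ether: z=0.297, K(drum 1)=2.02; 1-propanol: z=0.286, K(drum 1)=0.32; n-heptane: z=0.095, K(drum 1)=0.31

x_n-heptane (drum 2) = 0.223

Drum 1:
Rachford–Rice: g(ψ₁) = Σ zᵢ(Kᵢ−1)/(1+ψ₁(Kᵢ−1)) = 0.
g(0) = ΣzᵢKᵢ − 1 = 0.507 and g(1) = 1 − Σzᵢ/Kᵢ = -0.479, so a root lies in (0, 1).
Newton–Raphson from ψ₁ = 0.5:
  ψ₁ = 0.500: g = 0.0755, g' = -0.770 → ψ₁ = 0.598
  ψ₁ = 0.598: g = -0.0020, g' = -0.819 → ψ₁ = 0.595
Converged at ψ₁ = 0.595.
Drum-1 compositions:
  isopentane: x = 0.173, y = 0.423
  diethyl ether: x = 0.185, y = 0.373
  1-propanol: x = 0.481, y = 0.154
  n-heptane: x = 0.161, y = 0.050
Drum-2 feed = drum-1 liquid: z₂ = (0.1734, 0.1848, 0.4806, 0.1613).
Drum 2:
Material balance + equilibrium reduce to Σ zᵢ(Kᵢ−1)/(1+ψ₂(Kᵢ−1)) = 0.
Check two-phase: ΣzᵢKᵢ = 1.803 > 1 and Σzᵢ/Kᵢ = 1.207 > 1, so g(0) = 0.803 > 0 and g(1) = -0.207 < 0.
Newton–Raphson from ψ₂ = 0.59:
  ψ₂ = 0.590: g = 0.0224, g' = -0.625 → ψ₂ = 0.626
  ψ₂ = 0.626: g = 0.0004, g' = -0.603 → ψ₂ = 0.627
Converged at ψ₂ = 0.627.
  isopentane: x = 0.055, y = 0.244
  diethyl ether: x = 0.070, y = 0.253
  1-propanol: x = 0.652, y = 0.378
  n-heptane: x = 0.223, y = 0.125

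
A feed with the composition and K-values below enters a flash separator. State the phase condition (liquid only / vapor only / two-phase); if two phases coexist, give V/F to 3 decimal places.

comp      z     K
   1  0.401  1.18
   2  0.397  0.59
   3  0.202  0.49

liquid only

ΣzᵢKᵢ = 0.806; Σzᵢ/Kᵢ = 1.425.
Since ΣzᵢKᵢ < 1 the mixture is below its bubble point — single liquid phase.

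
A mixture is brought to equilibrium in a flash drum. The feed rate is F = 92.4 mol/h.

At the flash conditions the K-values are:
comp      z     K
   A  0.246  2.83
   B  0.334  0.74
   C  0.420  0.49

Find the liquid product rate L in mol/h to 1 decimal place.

Rachford–Rice: g(V/F) = Σ zᵢ(Kᵢ−1)/(1+V/F(Kᵢ−1)) = 0.
g(0) = ΣzᵢKᵢ − 1 = 0.149 and g(1) = 1 − Σzᵢ/Kᵢ = -0.395, so a root lies in (0, 1).
Iterate (Newton) starting at V/F = 0.32:
  V/F = 0.320: g = -0.0668, g' = -0.511 → V/F = 0.189
  V/F = 0.189: g = 0.0060, g' = -0.613 → V/F = 0.199
Converged at V/F = 0.199.
Then V = V/F·F = 0.1990·92.4 = 18.4 mol/h and L = F − V = 74.0 mol/h.

L = 74.0 mol/h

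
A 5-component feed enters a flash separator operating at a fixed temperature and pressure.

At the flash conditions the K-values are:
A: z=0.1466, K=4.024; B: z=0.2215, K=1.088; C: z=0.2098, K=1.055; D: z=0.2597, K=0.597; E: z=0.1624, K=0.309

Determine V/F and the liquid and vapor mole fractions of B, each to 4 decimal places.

Material balance + equilibrium reduce to Σ zᵢ(Kᵢ−1)/(1+V/F(Kᵢ−1)) = 0.
g(0) = ΣzᵢKᵢ − 1 = 0.2575 and g(1) = 1 − Σzᵢ/Kᵢ = -0.3995, so a root lies in (0, 1).
Newton iteration, V/F⁰ = 0.5:
  V/F = 0.5000: g = -0.09615, g' = -0.4618 → V/F = 0.2918
  V/F = 0.2918: g = 0.00670, g' = -0.5564 → V/F = 0.3038
  V/F = 0.3038: g = 0.00007, g' = -0.5454 → V/F = 0.3040
Converged at V/F = 0.3040.
Compositions from xᵢ = zᵢ/(1+V/F(Kᵢ−1)), yᵢ = Kᵢxᵢ:
  A: x = 0.0764, y = 0.3074
  B: x = 0.2157, y = 0.2347
  C: x = 0.2064, y = 0.2177
  D: x = 0.2960, y = 0.1767
  E: x = 0.2056, y = 0.0635

V/F = 0.3040, x_B = 0.2157, y_B = 0.2347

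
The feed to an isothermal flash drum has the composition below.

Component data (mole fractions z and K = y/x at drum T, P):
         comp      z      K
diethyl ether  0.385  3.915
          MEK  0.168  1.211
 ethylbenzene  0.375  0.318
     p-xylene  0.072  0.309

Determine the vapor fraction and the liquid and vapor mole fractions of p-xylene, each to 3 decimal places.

ψ = 0.524, x_p-xylene = 0.113, y_p-xylene = 0.035

Newton–Raphson from ψ = 0.5:
  ψ = 0.500: g = 0.0246, g' = -1.030 → ψ = 0.524
Converged at ψ = 0.524.
Compositions from xᵢ = zᵢ/(1+ψ(Kᵢ−1)), yᵢ = Kᵢxᵢ:
  diethyl ether: x = 0.152, y = 0.596
  MEK: x = 0.151, y = 0.183
  ethylbenzene: x = 0.584, y = 0.186
  p-xylene: x = 0.113, y = 0.035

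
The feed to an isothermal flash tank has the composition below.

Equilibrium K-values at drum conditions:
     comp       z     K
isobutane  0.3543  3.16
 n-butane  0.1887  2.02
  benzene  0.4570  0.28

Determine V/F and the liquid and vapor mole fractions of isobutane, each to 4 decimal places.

Material balance + equilibrium reduce to Σ zᵢ(Kᵢ−1)/(1+V/F(Kᵢ−1)) = 0.
Check two-phase: ΣzᵢKᵢ = 1.6287 > 1 and Σzᵢ/Kᵢ = 1.8377 > 1, so g(0) = 0.6287 > 0 and g(1) = -0.8377 < 0.
Newton iteration, V/F⁰ = 0.57:
  V/F = 0.5700: g = -0.09337, g' = -1.0921 → V/F = 0.4845
  V/F = 0.4845: g = -0.00255, g' = -1.0414 → V/F = 0.4820
Converged at V/F = 0.4820.
Compositions from xᵢ = zᵢ/(1+V/F(Kᵢ−1)), yᵢ = Kᵢxᵢ:
  isobutane: x = 0.1736, y = 0.5485
  n-butane: x = 0.1265, y = 0.2555
  benzene: x = 0.6999, y = 0.1960

V/F = 0.4820, x_isobutane = 0.1736, y_isobutane = 0.5485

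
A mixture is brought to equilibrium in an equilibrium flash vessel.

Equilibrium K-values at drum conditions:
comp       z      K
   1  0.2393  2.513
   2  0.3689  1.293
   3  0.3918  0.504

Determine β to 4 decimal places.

Let β = V/F and solve Σ zᵢ(Kᵢ−1)/(1+β(Kᵢ−1)) = 0.
g(0) = ΣzᵢKᵢ − 1 = 0.2758 and g(1) = 1 − Σzᵢ/Kᵢ = -0.1579, so a root lies in (0, 1).
Newton iteration, β⁰ = 0.47:
  β = 0.4700: g = 0.05319, g' = -0.3755 → β = 0.6117
  β = 0.6117: g = 0.00073, g' = -0.3692 → β = 0.6136
Converged at β = 0.6136.

β = 0.6136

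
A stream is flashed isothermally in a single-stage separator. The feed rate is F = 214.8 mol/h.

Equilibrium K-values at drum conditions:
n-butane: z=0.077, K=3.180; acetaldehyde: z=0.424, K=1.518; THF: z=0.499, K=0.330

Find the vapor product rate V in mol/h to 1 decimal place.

Newton–Raphson from ψ = 0.5:
  ψ = 0.500: g = -0.2480, g' = -0.662 → ψ = 0.125
  ψ = 0.125: g = -0.0270, g' = -0.593 → ψ = 0.080
  ψ = 0.080: g = 0.0006, g' = -0.620 → ψ = 0.081
Converged at ψ = 0.081.
Then V = ψ·F = 0.0809·214.8 = 17.4 mol/h and L = F − V = 197.4 mol/h.

V = 17.4 mol/h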